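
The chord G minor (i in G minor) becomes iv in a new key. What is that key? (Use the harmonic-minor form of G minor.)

D minor

The numeral iv denotes a minor triad on scale degree 4. With G on degree 4, the tonic of the new key is D.
Degree 4 carries a minor triad in minor keys, so the destination is D minor.
Check: the diatonic triads of D minor (natural minor) are Dm (i), Edim (ii°), F (III), Gm (iv), Am (v), Bb (VI), C (VII) — G minor is indeed iv.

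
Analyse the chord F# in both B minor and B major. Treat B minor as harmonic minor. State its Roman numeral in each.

V in B minor; V in B major

The scale of B minor (harmonic minor) is B C# D E F# G A#; F# is degree 5, and the triad built there (F#-A#-C#) is major, so it is V.
The scale of B major is B C# D# E F# G# A#; F# is degree 5, and the triad built there (F#-A#-C#) is major, so it is V.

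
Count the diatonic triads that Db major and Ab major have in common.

4

Diatonic triads of Db major: Db (I), Ebm (ii), Fm (iii), Gb (IV), Ab (V), Bbm (vi), Cdim (vii°).
Diatonic triads of Ab major: Ab (I), Bbm (ii), Cm (iii), Db (IV), Eb (V), Fm (vi), Gdim (vii°).
Matching root and quality in both lists: Db, Fm, Ab, Bbm.
That gives 4 common triads.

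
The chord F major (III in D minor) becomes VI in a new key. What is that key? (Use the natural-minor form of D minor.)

The numeral VI denotes a major triad on scale degree 6. With F on degree 6, the tonic of the new key is A.
Degree 6 carries a major triad in minor keys, so the destination is A minor.
Check: the diatonic triads of A minor (natural minor) are Am (i), Bdim (ii°), C (III), Dm (iv), Em (v), F (VI), G (VII) — F major is indeed VI.

A minor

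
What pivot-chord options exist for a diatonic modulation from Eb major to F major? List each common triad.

Gm, Bb

Triads in Eb major: Eb major (I), F minor (ii), G minor (iii), Ab major (IV), Bb major (V), C minor (vi), D diminished (vii°).
Triads in F major: F major (I), G minor (ii), A minor (iii), Bb major (IV), C major (V), D minor (vi), E diminished (vii°).
Shared triads with their functions: G minor (iii in Eb major, ii in F major); Bb major (V in Eb major, IV in F major).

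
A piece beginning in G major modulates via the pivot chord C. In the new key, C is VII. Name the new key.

The numeral VII denotes a major triad on scale degree 7. With C on degree 7, the tonic of the new key is D.
Degree 7 carries a major triad in natural-minor keys, so the destination is D minor.
Check: the diatonic triads of D minor (natural minor) are Dm (i), Edim (ii°), F (III), Gm (iv), Am (v), B♭ (VI), C (VII) — C is indeed VII.

D minor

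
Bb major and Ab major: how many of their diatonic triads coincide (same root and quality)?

Diatonic triads of Bb major: Bb (I), Cm (ii), Dm (iii), Eb (IV), F (V), Gm (vi), Adim (vii°).
Diatonic triads of Ab major: Ab (I), Bbm (ii), Cm (iii), Db (IV), Eb (V), Fm (vi), Gdim (vii°).
Matching root and quality in both lists: Cm, Eb.
That gives 2 common triads.

2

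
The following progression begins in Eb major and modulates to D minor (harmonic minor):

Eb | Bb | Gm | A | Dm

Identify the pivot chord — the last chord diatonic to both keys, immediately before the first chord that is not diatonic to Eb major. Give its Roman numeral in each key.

Chords diatonic to Eb major: Eb, Fm, Gm, Ab, Bb, Cm, Ddim.
Reading the progression, the first chord not in that set is A, so the modulation leaves Eb major there.
The chord immediately before A is Gm, which is diatonic to both keys: iii in Eb major and iv in D minor.

Gm — iii in Eb major, iv in D minor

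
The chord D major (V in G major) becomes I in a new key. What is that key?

The numeral I denotes a major triad on scale degree 1. With D on degree 1, the tonic of the new key is D.
Degree 1 carries a major triad in major keys, so the destination is D major.
Check: the diatonic triads of D major are D (I), Em (ii), F♯m (iii), G (IV), A (V), Bm (vi), C♯dim (vii°) — D major is indeed I.

D major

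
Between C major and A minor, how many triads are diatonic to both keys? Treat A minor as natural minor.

7

Diatonic triads of C major: C major (I), D minor (ii), E minor (iii), F major (IV), G major (V), A minor (vi), B diminished (vii°).
Diatonic triads of A minor (natural minor): A minor (i), B diminished (ii°), C major (III), D minor (iv), E minor (v), F major (VI), G major (VII).
Matching root and quality in both lists: C major, D minor, E minor, F major, G major, A minor, B diminished.
That gives 7 common triads.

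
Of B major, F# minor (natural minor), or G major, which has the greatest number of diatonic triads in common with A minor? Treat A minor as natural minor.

Triads of A minor (natural minor): Am (i), Bdim (ii°), C (III), Dm (iv), Em (v), F (VI), G (VII).
B major shares 0: none.
F# minor (natural minor) shares 0: none.
G major shares 4: Am, C, Em, G.
The most common triads (4) are shared with G major.

G major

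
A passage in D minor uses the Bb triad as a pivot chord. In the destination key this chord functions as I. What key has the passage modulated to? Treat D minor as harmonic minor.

Bb major

The numeral I denotes a major triad on scale degree 1. With Bb on degree 1, the tonic of the new key is Bb.
Degree 1 carries a major triad in major keys, so the destination is Bb major.
Check: the diatonic triads of Bb major are Bb (I), Cm (ii), Dm (iii), Eb (IV), F (V), Gm (vi), Adim (vii°) — Bb is indeed I.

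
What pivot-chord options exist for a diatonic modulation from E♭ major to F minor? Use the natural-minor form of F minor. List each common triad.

E♭, Fm, A♭, Cm

Triads in E♭ major: E♭ major (I), F minor (ii), G minor (iii), A♭ major (IV), B♭ major (V), C minor (vi), D diminished (vii°).
Triads in F minor (natural minor): F minor (i), G diminished (ii°), A♭ major (III), B♭ minor (iv), C minor (v), D♭ major (VI), E♭ major (VII).
Shared triads with their functions: E♭ major (I in E♭ major, VII in F minor); F minor (ii in E♭ major, i in F minor); A♭ major (IV in E♭ major, III in F minor); C minor (vi in E♭ major, v in F minor).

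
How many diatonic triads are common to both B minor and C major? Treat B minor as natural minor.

2

Diatonic triads of B minor (natural minor): B minor (i), C# diminished (ii°), D major (III), E minor (iv), F# minor (v), G major (VI), A major (VII).
Diatonic triads of C major: C major (I), D minor (ii), E minor (iii), F major (IV), G major (V), A minor (vi), B diminished (vii°).
Matching root and quality in both lists: E minor, G major.
That gives 2 common triads.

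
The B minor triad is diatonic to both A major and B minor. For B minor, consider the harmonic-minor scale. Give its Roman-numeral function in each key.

The scale of A major is A B C# D E F# G#; B is degree 2, and the triad built there (B-D-F#) is minor, so it is ii.
The scale of B minor (harmonic minor) is B C# D E F# G A#; B is degree 1, and the triad built there (B-D-F#) is minor, so it is i.

ii in A major; i in B minor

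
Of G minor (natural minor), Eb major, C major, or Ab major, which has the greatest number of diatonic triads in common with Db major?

Ab major

Triads of Db major: Db major (I), Eb minor (ii), F minor (iii), Gb major (IV), Ab major (V), Bb minor (vi), C diminished (vii°).
G minor (natural minor) shares 0: none.
Eb major shares 2: Fm, Ab.
C major shares 0: none.
Ab major shares 4: Db, Fm, Ab, Bbm.
The most common triads (4) are shared with Ab major.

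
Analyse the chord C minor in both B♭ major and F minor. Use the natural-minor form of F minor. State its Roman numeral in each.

ii in B♭ major; v in F minor

The scale of B♭ major is B♭ C D E♭ F G A; C is degree 2, and the triad built there (C-E♭-G) is minor, so it is ii.
The scale of F minor (natural minor) is F G A♭ B♭ C D♭ E♭; C is degree 5, and the triad built there (C-E♭-G) is minor, so it is v.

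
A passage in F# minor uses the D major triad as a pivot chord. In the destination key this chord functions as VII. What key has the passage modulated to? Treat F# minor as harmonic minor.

The numeral VII denotes a major triad on scale degree 7. With D on degree 7, the tonic of the new key is E.
Degree 7 carries a major triad in natural-minor keys, so the destination is E minor.
Check: the diatonic triads of E minor (natural minor) are Em (i), F#dim (ii°), G (III), Am (iv), Bm (v), C (VI), D (VII) — D major is indeed VII.

E minor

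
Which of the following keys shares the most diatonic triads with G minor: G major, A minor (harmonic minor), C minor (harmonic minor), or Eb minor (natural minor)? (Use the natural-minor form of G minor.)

A minor

Triads of G minor (natural minor): G minor (i), A diminished (ii°), Bb major (III), C minor (iv), D minor (v), Eb major (VI), F major (VII).
G major shares 0: none.
A minor (harmonic minor) shares 2: Dm, F.
C minor (harmonic minor) shares 1: Cm.
Eb minor (natural minor) shares 0: none.
The most common triads (2) are shared with A minor.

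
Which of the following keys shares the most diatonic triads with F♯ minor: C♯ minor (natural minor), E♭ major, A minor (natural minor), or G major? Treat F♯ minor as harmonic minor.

G major

Triads of F♯ minor (harmonic minor): F♯ minor (i), G♯ diminished (ii°), A augmented (III+), B minor (iv), C♯ major (V), D major (VI), E♯ diminished (vii°).
C♯ minor (natural minor) shares 1: F♯m.
E♭ major shares 0: none.
A minor (natural minor) shares 0: none.
G major shares 2: Bm, D.
The most common triads (2) are shared with G major.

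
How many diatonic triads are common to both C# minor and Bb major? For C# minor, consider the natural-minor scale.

Diatonic triads of C# minor (natural minor): C#m (i), D#dim (ii°), E (III), F#m (iv), G#m (v), A (VI), B (VII).
Diatonic triads of Bb major: Bb (I), Cm (ii), Dm (iii), Eb (IV), F (V), Gm (vi), Adim (vii°).
No triad has the same root and quality in both keys.

0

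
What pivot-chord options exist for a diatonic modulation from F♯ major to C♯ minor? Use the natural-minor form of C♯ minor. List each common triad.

Triads in F♯ major: F♯ (I), G♯m (ii), A♯m (iii), B (IV), C♯ (V), D♯m (vi), E♯dim (vii°).
Triads in C♯ minor (natural minor): C♯m (i), D♯dim (ii°), E (III), F♯m (iv), G♯m (v), A (VI), B (VII).
Shared triads with their functions: G♯m (ii in F♯ major, v in C♯ minor); B (IV in F♯ major, VII in C♯ minor).

G♯m, B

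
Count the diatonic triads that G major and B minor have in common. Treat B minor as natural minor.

Diatonic triads of G major: G major (I), A minor (ii), B minor (iii), C major (IV), D major (V), E minor (vi), F# diminished (vii°).
Diatonic triads of B minor (natural minor): B minor (i), C# diminished (ii°), D major (III), E minor (iv), F# minor (v), G major (VI), A major (VII).
Matching root and quality in both lists: G major, B minor, D major, E minor.
That gives 4 common triads.

4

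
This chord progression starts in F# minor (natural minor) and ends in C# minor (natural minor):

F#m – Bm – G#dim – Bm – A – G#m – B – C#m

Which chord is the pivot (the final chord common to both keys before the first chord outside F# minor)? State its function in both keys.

Chords diatonic to F# minor: F#m, G#dim, A, Bm, C#m, D, E.
Reading the progression, the first chord not in that set is G#m, so the modulation leaves F# minor there.
The chord immediately before G#m is A, which is diatonic to both keys: III in F# minor and VI in C# minor.

A — III in F# minor, VI in C# minor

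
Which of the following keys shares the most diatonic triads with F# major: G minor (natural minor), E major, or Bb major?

E major

Triads of F# major: F# major (I), G# minor (ii), A# minor (iii), B major (IV), C# major (V), D# minor (vi), E# diminished (vii°).
G minor (natural minor) shares 0: none.
E major shares 2: G#m, B.
Bb major shares 0: none.
The most common triads (2) are shared with E major.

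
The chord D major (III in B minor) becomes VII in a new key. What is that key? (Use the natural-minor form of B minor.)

E minor

The numeral VII denotes a major triad on scale degree 7. With D on degree 7, the tonic of the new key is E.
Degree 7 carries a major triad in natural-minor keys, so the destination is E minor.
Check: the diatonic triads of E minor (natural minor) are Em (i), F#dim (ii°), G (III), Am (iv), Bm (v), C (VI), D (VII) — D major is indeed VII.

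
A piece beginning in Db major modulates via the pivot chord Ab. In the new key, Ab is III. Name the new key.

The numeral III denotes a major triad on scale degree 3. With Ab on degree 3, the tonic of the new key is F.
Degree 3 carries a major triad in natural-minor keys, so the destination is F minor.
Check: the diatonic triads of F minor (natural minor) are Fm (i), Gdim (ii°), Ab (III), Bbm (iv), Cm (v), Db (VI), Eb (VII) — Ab is indeed III.

F minor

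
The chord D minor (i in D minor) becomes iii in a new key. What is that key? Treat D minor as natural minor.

Bb major

The numeral iii denotes a minor triad on scale degree 3. With D on degree 3, the tonic of the new key is Bb.
Degree 3 carries a minor triad in major keys, so the destination is Bb major.
Check: the diatonic triads of Bb major are Bb (I), Cm (ii), Dm (iii), Eb (IV), F (V), Gm (vi), Adim (vii°) — D minor is indeed iii.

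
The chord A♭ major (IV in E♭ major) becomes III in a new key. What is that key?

The numeral III denotes a major triad on scale degree 3. With A♭ on degree 3, the tonic of the new key is F.
Degree 3 carries a major triad in natural-minor keys, so the destination is F minor.
Check: the diatonic triads of F minor (natural minor) are Fm (i), Gdim (ii°), A♭ (III), B♭m (iv), Cm (v), D♭ (VI), E♭ (VII) — A♭ major is indeed III.

F minor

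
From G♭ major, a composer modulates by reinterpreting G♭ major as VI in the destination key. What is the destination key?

B♭ minor

The numeral VI denotes a major triad on scale degree 6. With G♭ on degree 6, the tonic of the new key is B♭.
Degree 6 carries a major triad in minor keys, so the destination is B♭ minor.
Check: the diatonic triads of B♭ minor (natural minor) are B♭m (i), Cdim (ii°), D♭ (III), E♭m (iv), Fm (v), G♭ (VI), A♭ (VII) — G♭ major is indeed VI.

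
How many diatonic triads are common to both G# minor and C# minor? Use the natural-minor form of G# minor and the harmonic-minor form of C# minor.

Diatonic triads of G# minor (natural minor): G#m (i), A#dim (ii°), B (III), C#m (iv), D#m (v), E (VI), F# (VII).
Diatonic triads of C# minor (harmonic minor): C#m (i), D#dim (ii°), Eaug (III+), F#m (iv), G# (V), A (VI), B#dim (vii°).
Matching root and quality in both lists: C#m.
That gives 1 common triad.

1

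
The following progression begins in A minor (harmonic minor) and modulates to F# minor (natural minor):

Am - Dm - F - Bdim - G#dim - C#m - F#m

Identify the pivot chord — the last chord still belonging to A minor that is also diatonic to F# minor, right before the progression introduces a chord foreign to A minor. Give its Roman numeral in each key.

G#dim — vii° in A minor, ii° in F# minor

Chords diatonic to A minor: Am, Bdim, Caug, Dm, E, F, G#dim.
Reading the progression, the first chord not in that set is C#m, so the modulation leaves A minor there.
The chord immediately before C#m is G#dim, which is diatonic to both keys: vii° in A minor and ii° in F# minor.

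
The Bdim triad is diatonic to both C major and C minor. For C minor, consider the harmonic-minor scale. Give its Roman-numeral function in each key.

vii° in C major; vii° in C minor

The scale of C major is C D E F G A B; B is degree 7, and the triad built there (B-D-F) is diminished, so it is vii°.
The scale of C minor (harmonic minor) is C D Eb F G Ab B; B is degree 7, and the triad built there (B-D-F) is diminished, so it is vii°.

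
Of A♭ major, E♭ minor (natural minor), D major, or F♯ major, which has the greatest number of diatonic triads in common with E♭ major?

A♭ major

Triads of E♭ major: E♭ major (I), F minor (ii), G minor (iii), A♭ major (IV), B♭ major (V), C minor (vi), D diminished (vii°).
A♭ major shares 4: E♭, Fm, A♭, Cm.
E♭ minor (natural minor) shares 0: none.
D major shares 0: none.
F♯ major shares 0: none.
The most common triads (4) are shared with A♭ major.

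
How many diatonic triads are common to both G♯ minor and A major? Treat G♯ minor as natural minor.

Diatonic triads of G♯ minor (natural minor): G♯ minor (i), A♯ diminished (ii°), B major (III), C♯ minor (iv), D♯ minor (v), E major (VI), F♯ major (VII).
Diatonic triads of A major: A major (I), B minor (ii), C♯ minor (iii), D major (IV), E major (V), F♯ minor (vi), G♯ diminished (vii°).
Matching root and quality in both lists: C♯ minor, E major.
That gives 2 common triads.

2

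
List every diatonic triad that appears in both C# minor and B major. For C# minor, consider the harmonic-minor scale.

C#m

Triads in C# minor (harmonic minor): C#m (i), D#dim (ii°), Eaug (III+), F#m (iv), G# (V), A (VI), B#dim (vii°).
Triads in B major: B (I), C#m (ii), D#m (iii), E (IV), F# (V), G#m (vi), A#dim (vii°).
Shared triads with their functions: C#m (i in C# minor, ii in B major).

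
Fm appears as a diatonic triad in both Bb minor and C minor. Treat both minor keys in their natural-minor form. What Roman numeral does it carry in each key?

The scale of Bb minor (natural minor) is Bb C Db Eb F Gb Ab; F is degree 5, and the triad built there (F-Ab-C) is minor, so it is v.
The scale of C minor (natural minor) is C D Eb F G Ab Bb; F is degree 4, and the triad built there (F-Ab-C) is minor, so it is iv.

v in Bb minor; iv in C minor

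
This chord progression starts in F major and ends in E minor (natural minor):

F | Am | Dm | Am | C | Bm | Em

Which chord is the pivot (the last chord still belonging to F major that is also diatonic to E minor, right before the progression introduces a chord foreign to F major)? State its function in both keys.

C — V in F major, VI in E minor

Chords diatonic to F major: F, Gm, Am, Bb, C, Dm, Edim.
Reading the progression, the first chord not in that set is Bm, so the modulation leaves F major there.
The chord immediately before Bm is C, which is diatonic to both keys: V in F major and VI in E minor.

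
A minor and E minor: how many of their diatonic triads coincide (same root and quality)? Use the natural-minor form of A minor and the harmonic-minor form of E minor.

3

Diatonic triads of A minor (natural minor): Am (i), Bdim (ii°), C (III), Dm (iv), Em (v), F (VI), G (VII).
Diatonic triads of E minor (harmonic minor): Em (i), F#dim (ii°), Gaug (III+), Am (iv), B (V), C (VI), D#dim (vii°).
Matching root and quality in both lists: Am, C, Em.
That gives 3 common triads.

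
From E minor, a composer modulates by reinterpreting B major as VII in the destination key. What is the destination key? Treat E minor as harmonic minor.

C# minor

The numeral VII denotes a major triad on scale degree 7. With B on degree 7, the tonic of the new key is C#.
Degree 7 carries a major triad in natural-minor keys, so the destination is C# minor.
Check: the diatonic triads of C# minor (natural minor) are C#m (i), D#dim (ii°), E (III), F#m (iv), G#m (v), A (VI), B (VII) — B major is indeed VII.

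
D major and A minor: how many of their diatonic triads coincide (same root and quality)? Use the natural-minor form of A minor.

2

Diatonic triads of D major: D (I), Em (ii), F#m (iii), G (IV), A (V), Bm (vi), C#dim (vii°).
Diatonic triads of A minor (natural minor): Am (i), Bdim (ii°), C (III), Dm (iv), Em (v), F (VI), G (VII).
Matching root and quality in both lists: Em, G.
That gives 2 common triads.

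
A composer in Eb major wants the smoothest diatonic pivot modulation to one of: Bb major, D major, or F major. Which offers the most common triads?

Bb major

Triads of Eb major: Eb major (I), F minor (ii), G minor (iii), Ab major (IV), Bb major (V), C minor (vi), D diminished (vii°).
Bb major shares 4: Eb, Gm, Bb, Cm.
D major shares 0: none.
F major shares 2: Gm, Bb.
The most common triads (4) are shared with Bb major.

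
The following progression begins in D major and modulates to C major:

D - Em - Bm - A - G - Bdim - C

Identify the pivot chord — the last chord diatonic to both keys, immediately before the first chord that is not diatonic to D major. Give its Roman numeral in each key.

G — IV in D major, V in C major

Chords diatonic to D major: D, Em, F#m, G, A, Bm, C#dim.
Reading the progression, the first chord not in that set is Bdim, so the modulation leaves D major there.
The chord immediately before Bdim is G, which is diatonic to both keys: IV in D major and V in C major.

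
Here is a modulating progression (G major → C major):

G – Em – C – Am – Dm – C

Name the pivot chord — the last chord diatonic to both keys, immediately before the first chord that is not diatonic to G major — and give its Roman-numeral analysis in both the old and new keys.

Chords diatonic to G major: G, Am, Bm, C, D, Em, F#dim.
Reading the progression, the first chord not in that set is Dm, so the modulation leaves G major there.
The chord immediately before Dm is Am, which is diatonic to both keys: ii in G major and vi in C major.

Am — ii in G major, vi in C major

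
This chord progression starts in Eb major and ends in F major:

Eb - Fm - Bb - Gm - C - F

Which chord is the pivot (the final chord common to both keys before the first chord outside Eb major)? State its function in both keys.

Gm — iii in Eb major, ii in F major

Chords diatonic to Eb major: Eb, Fm, Gm, Ab, Bb, Cm, Ddim.
Reading the progression, the first chord not in that set is C, so the modulation leaves Eb major there.
The chord immediately before C is Gm, which is diatonic to both keys: iii in Eb major and ii in F major.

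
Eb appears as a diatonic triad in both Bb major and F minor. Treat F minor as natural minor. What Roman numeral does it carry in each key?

IV in Bb major; VII in F minor

The scale of Bb major is Bb C D Eb F G A; Eb is degree 4, and the triad built there (Eb-G-Bb) is major, so it is IV.
The scale of F minor (natural minor) is F G Ab Bb C Db Eb; Eb is degree 7, and the triad built there (Eb-G-Bb) is major, so it is VII.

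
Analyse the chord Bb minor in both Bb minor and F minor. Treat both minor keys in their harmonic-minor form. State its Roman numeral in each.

The scale of Bb minor (harmonic minor) is Bb C Db Eb F Gb A; Bb is degree 1, and the triad built there (Bb-Db-F) is minor, so it is i.
The scale of F minor (harmonic minor) is F G Ab Bb C Db E; Bb is degree 4, and the triad built there (Bb-Db-F) is minor, so it is iv.

i in Bb minor; iv in F minor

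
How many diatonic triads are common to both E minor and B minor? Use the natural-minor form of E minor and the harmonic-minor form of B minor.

Diatonic triads of E minor (natural minor): E minor (i), F# diminished (ii°), G major (III), A minor (iv), B minor (v), C major (VI), D major (VII).
Diatonic triads of B minor (harmonic minor): B minor (i), C# diminished (ii°), D augmented (III+), E minor (iv), F# major (V), G major (VI), A# diminished (vii°).
Matching root and quality in both lists: E minor, G major, B minor.
That gives 3 common triads.

3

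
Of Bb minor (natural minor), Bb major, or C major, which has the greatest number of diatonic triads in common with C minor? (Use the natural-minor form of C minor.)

Bb major

Triads of C minor (natural minor): Cm (i), Ddim (ii°), Eb (III), Fm (iv), Gm (v), Ab (VI), Bb (VII).
Bb minor (natural minor) shares 2: Fm, Ab.
Bb major shares 4: Cm, Eb, Gm, Bb.
C major shares 0: none.
The most common triads (4) are shared with Bb major.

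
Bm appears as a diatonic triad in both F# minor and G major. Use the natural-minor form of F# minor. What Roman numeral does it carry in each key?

The scale of F# minor (natural minor) is F# G# A B C# D E; B is degree 4, and the triad built there (B-D-F#) is minor, so it is iv.
The scale of G major is G A B C D E F#; B is degree 3, and the triad built there (B-D-F#) is minor, so it is iii.

iv in F# minor; iii in G major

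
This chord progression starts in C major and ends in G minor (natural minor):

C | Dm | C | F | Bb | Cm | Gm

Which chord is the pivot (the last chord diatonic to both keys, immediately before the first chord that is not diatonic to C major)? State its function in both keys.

F — IV in C major, VII in G minor

Chords diatonic to C major: C, Dm, Em, F, G, Am, Bdim.
Reading the progression, the first chord not in that set is Bb, so the modulation leaves C major there.
The chord immediately before Bb is F, which is diatonic to both keys: IV in C major and VII in G minor.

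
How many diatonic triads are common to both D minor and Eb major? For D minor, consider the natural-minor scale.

Diatonic triads of D minor (natural minor): Dm (i), Edim (ii°), F (III), Gm (iv), Am (v), Bb (VI), C (VII).
Diatonic triads of Eb major: Eb (I), Fm (ii), Gm (iii), Ab (IV), Bb (V), Cm (vi), Ddim (vii°).
Matching root and quality in both lists: Gm, Bb.
That gives 2 common triads.

2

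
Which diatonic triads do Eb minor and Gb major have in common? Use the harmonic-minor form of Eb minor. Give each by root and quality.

Ebm, Fdim, Abm, Cb

Triads in Eb minor (harmonic minor): Ebm (i), Fdim (ii°), Gbaug (III+), Abm (iv), Bb (V), Cb (VI), Ddim (vii°).
Triads in Gb major: Gb (I), Abm (ii), Bbm (iii), Cb (IV), Db (V), Ebm (vi), Fdim (vii°).
Shared triads with their functions: Ebm (i in Eb minor, vi in Gb major); Fdim (ii° in Eb minor, vii° in Gb major); Abm (iv in Eb minor, ii in Gb major); Cb (VI in Eb minor, IV in Gb major).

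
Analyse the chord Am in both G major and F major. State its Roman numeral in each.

ii in G major; iii in F major

The scale of G major is G A B C D E F♯; A is degree 2, and the triad built there (A-C-E) is minor, so it is ii.
The scale of F major is F G A B♭ C D E; A is degree 3, and the triad built there (A-C-E) is minor, so it is iii.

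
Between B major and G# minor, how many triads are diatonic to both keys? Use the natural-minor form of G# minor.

Diatonic triads of B major: B (I), C#m (ii), D#m (iii), E (IV), F# (V), G#m (vi), A#dim (vii°).
Diatonic triads of G# minor (natural minor): G#m (i), A#dim (ii°), B (III), C#m (iv), D#m (v), E (VI), F# (VII).
Matching root and quality in both lists: B, C#m, D#m, E, F#, G#m, A#dim.
That gives 7 common triads.

7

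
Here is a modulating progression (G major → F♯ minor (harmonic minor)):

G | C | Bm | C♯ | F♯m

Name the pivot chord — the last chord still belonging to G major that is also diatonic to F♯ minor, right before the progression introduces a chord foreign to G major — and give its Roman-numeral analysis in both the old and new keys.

Bm — iii in G major, iv in F♯ minor

Chords diatonic to G major: G, Am, Bm, C, D, Em, F♯dim.
Reading the progression, the first chord not in that set is C♯, so the modulation leaves G major there.
The chord immediately before C♯ is Bm, which is diatonic to both keys: iii in G major and iv in F♯ minor.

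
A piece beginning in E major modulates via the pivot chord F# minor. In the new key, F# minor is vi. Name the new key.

A major

The numeral vi denotes a minor triad on scale degree 6. With F# on degree 6, the tonic of the new key is A.
Degree 6 carries a minor triad in major keys, so the destination is A major.
Check: the diatonic triads of A major are A (I), Bm (ii), C#m (iii), D (IV), E (V), F#m (vi), G#dim (vii°) — F# minor is indeed vi.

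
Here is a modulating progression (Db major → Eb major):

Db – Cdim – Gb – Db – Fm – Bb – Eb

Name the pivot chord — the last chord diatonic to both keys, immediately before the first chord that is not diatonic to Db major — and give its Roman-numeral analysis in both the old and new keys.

Fm — iii in Db major, ii in Eb major

Chords diatonic to Db major: Db, Ebm, Fm, Gb, Ab, Bbm, Cdim.
Reading the progression, the first chord not in that set is Bb, so the modulation leaves Db major there.
The chord immediately before Bb is Fm, which is diatonic to both keys: iii in Db major and ii in Eb major.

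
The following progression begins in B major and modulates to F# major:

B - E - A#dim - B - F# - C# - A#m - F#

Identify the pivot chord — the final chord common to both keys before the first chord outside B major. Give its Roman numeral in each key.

Chords diatonic to B major: B, C#m, D#m, E, F#, G#m, A#dim.
Reading the progression, the first chord not in that set is C#, so the modulation leaves B major there.
The chord immediately before C# is F#, which is diatonic to both keys: V in B major and I in F# major.

F# — V in B major, I in F# major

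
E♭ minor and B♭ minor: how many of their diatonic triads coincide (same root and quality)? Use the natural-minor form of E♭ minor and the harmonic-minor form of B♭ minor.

Diatonic triads of E♭ minor (natural minor): E♭ minor (i), F diminished (ii°), G♭ major (III), A♭ minor (iv), B♭ minor (v), C♭ major (VI), D♭ major (VII).
Diatonic triads of B♭ minor (harmonic minor): B♭ minor (i), C diminished (ii°), D♭ augmented (III+), E♭ minor (iv), F major (V), G♭ major (VI), A diminished (vii°).
Matching root and quality in both lists: E♭ minor, G♭ major, B♭ minor.
That gives 3 common triads.

3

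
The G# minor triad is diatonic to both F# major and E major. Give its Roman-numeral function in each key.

ii in F# major; iii in E major

The scale of F# major is F# G# A# B C# D# E#; G# is degree 2, and the triad built there (G#-B-D#) is minor, so it is ii.
The scale of E major is E F# G# A B C# D#; G# is degree 3, and the triad built there (G#-B-D#) is minor, so it is iii.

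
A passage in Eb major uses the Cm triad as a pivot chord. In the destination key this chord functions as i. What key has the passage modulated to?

C minor

The numeral i denotes a minor triad on scale degree 1. With C on degree 1, the tonic of the new key is C.
Degree 1 carries a minor triad in minor keys, so the destination is C minor.
Check: the diatonic triads of C minor (natural minor) are Cm (i), Ddim (ii°), Eb (III), Fm (iv), Gm (v), Ab (VI), Bb (VII) — Cm is indeed i.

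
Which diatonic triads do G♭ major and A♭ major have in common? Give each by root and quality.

Triads in G♭ major: G♭ major (I), A♭ minor (ii), B♭ minor (iii), C♭ major (IV), D♭ major (V), E♭ minor (vi), F diminished (vii°).
Triads in A♭ major: A♭ major (I), B♭ minor (ii), C minor (iii), D♭ major (IV), E♭ major (V), F minor (vi), G diminished (vii°).
Shared triads with their functions: B♭ minor (iii in G♭ major, ii in A♭ major); D♭ major (V in G♭ major, IV in A♭ major).

B♭m, D♭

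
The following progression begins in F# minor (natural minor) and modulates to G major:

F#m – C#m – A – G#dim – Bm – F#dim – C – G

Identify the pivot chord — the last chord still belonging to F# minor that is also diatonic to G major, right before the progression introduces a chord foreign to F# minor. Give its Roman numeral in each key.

Chords diatonic to F# minor: F#m, G#dim, A, Bm, C#m, D, E.
Reading the progression, the first chord not in that set is F#dim, so the modulation leaves F# minor there.
The chord immediately before F#dim is Bm, which is diatonic to both keys: iv in F# minor and iii in G major.

Bm — iv in F# minor, iii in G major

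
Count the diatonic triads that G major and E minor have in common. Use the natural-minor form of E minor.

7

Diatonic triads of G major: G major (I), A minor (ii), B minor (iii), C major (IV), D major (V), E minor (vi), F# diminished (vii°).
Diatonic triads of E minor (natural minor): E minor (i), F# diminished (ii°), G major (III), A minor (iv), B minor (v), C major (VI), D major (VII).
Matching root and quality in both lists: G major, A minor, B minor, C major, D major, E minor, F# diminished.
That gives 7 common triads.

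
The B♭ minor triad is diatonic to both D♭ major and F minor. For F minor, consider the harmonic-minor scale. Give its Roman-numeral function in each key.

vi in D♭ major; iv in F minor

The scale of D♭ major is D♭ E♭ F G♭ A♭ B♭ C; B♭ is degree 6, and the triad built there (B♭-D♭-F) is minor, so it is vi.
The scale of F minor (harmonic minor) is F G A♭ B♭ C D♭ E; B♭ is degree 4, and the triad built there (B♭-D♭-F) is minor, so it is iv.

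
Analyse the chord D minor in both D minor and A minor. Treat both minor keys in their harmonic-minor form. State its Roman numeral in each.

i in D minor; iv in A minor

The scale of D minor (harmonic minor) is D E F G A Bb C#; D is degree 1, and the triad built there (D-F-A) is minor, so it is i.
The scale of A minor (harmonic minor) is A B C D E F G#; D is degree 4, and the triad built there (D-F-A) is minor, so it is iv.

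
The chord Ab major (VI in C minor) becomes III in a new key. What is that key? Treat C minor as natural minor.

F minor

The numeral III denotes a major triad on scale degree 3. With Ab on degree 3, the tonic of the new key is F.
Degree 3 carries a major triad in natural-minor keys, so the destination is F minor.
Check: the diatonic triads of F minor (natural minor) are Fm (i), Gdim (ii°), Ab (III), Bbm (iv), Cm (v), Db (VI), Eb (VII) — Ab major is indeed III.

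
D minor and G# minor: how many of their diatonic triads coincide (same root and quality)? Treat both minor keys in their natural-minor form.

Diatonic triads of D minor (natural minor): Dm (i), Edim (ii°), F (III), Gm (iv), Am (v), Bb (VI), C (VII).
Diatonic triads of G# minor (natural minor): G#m (i), A#dim (ii°), B (III), C#m (iv), D#m (v), E (VI), F# (VII).
No triad has the same root and quality in both keys.

0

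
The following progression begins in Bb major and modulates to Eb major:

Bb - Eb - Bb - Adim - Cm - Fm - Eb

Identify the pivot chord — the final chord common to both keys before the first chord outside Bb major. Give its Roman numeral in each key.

Chords diatonic to Bb major: Bb, Cm, Dm, Eb, F, Gm, Adim.
Reading the progression, the first chord not in that set is Fm, so the modulation leaves Bb major there.
The chord immediately before Fm is Cm, which is diatonic to both keys: ii in Bb major and vi in Eb major.

Cm — ii in Bb major, vi in Eb major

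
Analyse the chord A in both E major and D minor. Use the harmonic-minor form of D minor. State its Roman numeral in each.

IV in E major; V in D minor

The scale of E major is E F♯ G♯ A B C♯ D♯; A is degree 4, and the triad built there (A-C♯-E) is major, so it is IV.
The scale of D minor (harmonic minor) is D E F G A B♭ C♯; A is degree 5, and the triad built there (A-C♯-E) is major, so it is V.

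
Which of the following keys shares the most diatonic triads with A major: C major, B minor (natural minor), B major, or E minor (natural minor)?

Triads of A major: A (I), Bm (ii), C#m (iii), D (IV), E (V), F#m (vi), G#dim (vii°).
C major shares 0: none.
B minor (natural minor) shares 4: A, Bm, D, F#m.
B major shares 2: C#m, E.
E minor (natural minor) shares 2: Bm, D.
The most common triads (4) are shared with B minor.

B minor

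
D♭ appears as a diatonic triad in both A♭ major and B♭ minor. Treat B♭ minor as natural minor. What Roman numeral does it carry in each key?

The scale of A♭ major is A♭ B♭ C D♭ E♭ F G; D♭ is degree 4, and the triad built there (D♭-F-A♭) is major, so it is IV.
The scale of B♭ minor (natural minor) is B♭ C D♭ E♭ F G♭ A♭; D♭ is degree 3, and the triad built there (D♭-F-A♭) is major, so it is III.

IV in A♭ major; III in B♭ minor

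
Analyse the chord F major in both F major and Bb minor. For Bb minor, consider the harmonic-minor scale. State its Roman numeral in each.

The scale of F major is F G A Bb C D E; F is degree 1, and the triad built there (F-A-C) is major, so it is I.
The scale of Bb minor (harmonic minor) is Bb C Db Eb F Gb A; F is degree 5, and the triad built there (F-A-C) is major, so it is V.

I in F major; V in Bb minor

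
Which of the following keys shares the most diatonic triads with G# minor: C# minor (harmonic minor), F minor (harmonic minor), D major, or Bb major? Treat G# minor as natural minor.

C# minor

Triads of G# minor (natural minor): G#m (i), A#dim (ii°), B (III), C#m (iv), D#m (v), E (VI), F# (VII).
C# minor (harmonic minor) shares 1: C#m.
F minor (harmonic minor) shares 0: none.
D major shares 0: none.
Bb major shares 0: none.
The most common triads (1) are shared with C# minor.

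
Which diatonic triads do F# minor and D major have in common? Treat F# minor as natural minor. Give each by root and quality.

Triads in F# minor (natural minor): F#m (i), G#dim (ii°), A (III), Bm (iv), C#m (v), D (VI), E (VII).
Triads in D major: D (I), Em (ii), F#m (iii), G (IV), A (V), Bm (vi), C#dim (vii°).
Shared triads with their functions: F#m (i in F# minor, iii in D major); A (III in F# minor, V in D major); Bm (iv in F# minor, vi in D major); D (VI in F# minor, I in D major).

F#m, A, Bm, D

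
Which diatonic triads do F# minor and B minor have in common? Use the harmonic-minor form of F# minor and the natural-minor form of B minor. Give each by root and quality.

Triads in F# minor (harmonic minor): F#m (i), G#dim (ii°), Aaug (III+), Bm (iv), C# (V), D (VI), E#dim (vii°).
Triads in B minor (natural minor): Bm (i), C#dim (ii°), D (III), Em (iv), F#m (v), G (VI), A (VII).
Shared triads with their functions: F#m (i in F# minor, v in B minor); Bm (iv in F# minor, i in B minor); D (VI in F# minor, III in B minor).

F#m, Bm, D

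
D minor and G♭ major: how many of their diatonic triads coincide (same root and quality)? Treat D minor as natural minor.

0

Diatonic triads of D minor (natural minor): Dm (i), Edim (ii°), F (III), Gm (iv), Am (v), B♭ (VI), C (VII).
Diatonic triads of G♭ major: G♭ (I), A♭m (ii), B♭m (iii), C♭ (IV), D♭ (V), E♭m (vi), Fdim (vii°).
No triad has the same root and quality in both keys.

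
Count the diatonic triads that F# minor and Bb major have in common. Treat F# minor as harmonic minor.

Diatonic triads of F# minor (harmonic minor): F#m (i), G#dim (ii°), Aaug (III+), Bm (iv), C# (V), D (VI), E#dim (vii°).
Diatonic triads of Bb major: Bb (I), Cm (ii), Dm (iii), Eb (IV), F (V), Gm (vi), Adim (vii°).
No triad has the same root and quality in both keys.

0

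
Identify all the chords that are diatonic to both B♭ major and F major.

B♭, Dm, F, Gm

Triads in B♭ major: B♭ (I), Cm (ii), Dm (iii), E♭ (IV), F (V), Gm (vi), Adim (vii°).
Triads in F major: F (I), Gm (ii), Am (iii), B♭ (IV), C (V), Dm (vi), Edim (vii°).
Shared triads with their functions: B♭ (I in B♭ major, IV in F major); Dm (iii in B♭ major, vi in F major); F (V in B♭ major, I in F major); Gm (vi in B♭ major, ii in F major).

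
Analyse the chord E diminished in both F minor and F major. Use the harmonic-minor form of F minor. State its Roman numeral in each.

vii° in F minor; vii° in F major

The scale of F minor (harmonic minor) is F G Ab Bb C Db E; E is degree 7, and the triad built there (E-G-Bb) is diminished, so it is vii°.
The scale of F major is F G A Bb C D E; E is degree 7, and the triad built there (E-G-Bb) is diminished, so it is vii°.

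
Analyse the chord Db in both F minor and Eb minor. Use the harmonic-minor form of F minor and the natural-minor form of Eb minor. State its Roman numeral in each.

VI in F minor; VII in Eb minor

The scale of F minor (harmonic minor) is F G Ab Bb C Db E; Db is degree 6, and the triad built there (Db-F-Ab) is major, so it is VI.
The scale of Eb minor (natural minor) is Eb F Gb Ab Bb Cb Db; Db is degree 7, and the triad built there (Db-F-Ab) is major, so it is VII.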